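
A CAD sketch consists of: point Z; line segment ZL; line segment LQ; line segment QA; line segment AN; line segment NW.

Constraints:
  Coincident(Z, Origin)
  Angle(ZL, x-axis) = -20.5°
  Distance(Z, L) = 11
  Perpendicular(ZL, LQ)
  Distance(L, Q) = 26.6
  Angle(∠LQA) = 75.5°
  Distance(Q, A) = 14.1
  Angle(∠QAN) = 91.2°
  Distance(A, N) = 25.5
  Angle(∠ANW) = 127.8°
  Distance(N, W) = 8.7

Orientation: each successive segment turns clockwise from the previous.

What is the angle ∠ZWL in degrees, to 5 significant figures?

62.901°

Z is at the origin; ZL runs at -20.5° with length 11.0, so L = (10.303, -3.8523). ZL is perpendicular to LQ, so LQ runs at -110.50°; with |LQ| = 26.6, Q = (0.98788, -28.768). ∠LQA = 75.5° gives QA at 145.00° from the x-axis; with |QA| = 14.1, A = (-10.562, -20.680). ∠QAN = 91.2° gives AN at 56.200° from the x-axis; with |AN| = 25.5, N = (3.6234, 0.50977). ∠ANW = 127.8° gives NW at 4.0000° from the x-axis; with |NW| = 8.7, W = (12.302, 1.1167). Then cos ∠ZWL = WZ·WL / (|WZ||WL|), giving 62.901°.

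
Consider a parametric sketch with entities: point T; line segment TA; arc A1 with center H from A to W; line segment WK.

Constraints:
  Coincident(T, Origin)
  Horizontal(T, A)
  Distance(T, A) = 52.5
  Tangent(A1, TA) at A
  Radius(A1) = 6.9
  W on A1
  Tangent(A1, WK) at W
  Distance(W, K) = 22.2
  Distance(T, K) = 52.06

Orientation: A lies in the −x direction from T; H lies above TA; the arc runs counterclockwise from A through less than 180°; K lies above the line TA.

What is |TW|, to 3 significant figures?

46.1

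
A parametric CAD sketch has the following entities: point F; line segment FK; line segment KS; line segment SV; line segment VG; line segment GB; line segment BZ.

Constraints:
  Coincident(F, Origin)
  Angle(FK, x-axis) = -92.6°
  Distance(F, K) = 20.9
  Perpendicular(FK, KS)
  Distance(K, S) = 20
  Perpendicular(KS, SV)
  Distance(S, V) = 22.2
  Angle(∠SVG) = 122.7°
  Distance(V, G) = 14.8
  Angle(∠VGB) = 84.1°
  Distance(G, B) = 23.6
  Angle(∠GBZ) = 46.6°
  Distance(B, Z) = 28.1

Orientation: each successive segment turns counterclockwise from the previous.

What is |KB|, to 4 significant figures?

9.641

∠SVG = 122.7° gives VG at 144.7° from the x-axis; with |VG| = 14.8, G = (7.960, 8.944). ∠VGB = 84.1° gives GB at -119.4° from the x-axis; with |GB| = 23.6, B = (-3.626, -11.62). Then |KB| = |B − K| = 9.641.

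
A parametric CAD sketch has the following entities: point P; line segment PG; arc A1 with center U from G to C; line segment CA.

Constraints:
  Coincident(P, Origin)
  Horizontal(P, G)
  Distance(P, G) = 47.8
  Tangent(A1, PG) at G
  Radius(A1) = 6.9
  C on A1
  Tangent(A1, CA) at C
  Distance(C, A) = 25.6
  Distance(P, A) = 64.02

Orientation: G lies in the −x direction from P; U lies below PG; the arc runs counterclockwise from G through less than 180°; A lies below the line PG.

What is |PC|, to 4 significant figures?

55.11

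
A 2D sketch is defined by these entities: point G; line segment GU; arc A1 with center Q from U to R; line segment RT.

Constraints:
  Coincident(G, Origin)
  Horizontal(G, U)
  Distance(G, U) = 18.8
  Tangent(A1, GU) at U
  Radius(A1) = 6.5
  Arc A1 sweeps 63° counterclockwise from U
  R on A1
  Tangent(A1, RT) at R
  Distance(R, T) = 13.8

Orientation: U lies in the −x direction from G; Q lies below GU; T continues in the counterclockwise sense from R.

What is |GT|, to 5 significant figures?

34.687

G is at the origin; GU is horizontal with |GU| = 18.8 and U on the −x side, so U = (-18.800, 0.0000). The tangent condition forces QU to be normal to GU, so Q = U + (0, -6.5) = (-18.800, -6.5000). On A1, U sits at bearing 90° from Q; a 63° counterclockwise sweep puts R at bearing 153°, so R = Q + 6.5·(cos 153°, sin 153°) = (-24.592, -3.5491). A1 meets RT tangentially, so QR is at right angles to RT, so RT runs along (−sin 153°, cos 153°); with |RT| = 13.8, T = (-30.857, -15.845). Then |GT| = |T − G| = 34.687.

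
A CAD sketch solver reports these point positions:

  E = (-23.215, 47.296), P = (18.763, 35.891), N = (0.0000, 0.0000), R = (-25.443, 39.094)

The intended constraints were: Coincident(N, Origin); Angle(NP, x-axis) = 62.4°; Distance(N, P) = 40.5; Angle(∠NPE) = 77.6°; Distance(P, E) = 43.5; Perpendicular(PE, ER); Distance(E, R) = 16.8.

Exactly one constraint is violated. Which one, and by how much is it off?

Distance(E, R) = 16.8 — off by 8.30.

N = (0.00, 0.00) ✓; NP at 62.40° ✓; |NP| = 40.50 ✓; ∠NPE = 77.60° ✓; |PE| = 43.50 ✓; ∠(PE, ER) = 90.00° ✓; |ER| = 8.499 ✗.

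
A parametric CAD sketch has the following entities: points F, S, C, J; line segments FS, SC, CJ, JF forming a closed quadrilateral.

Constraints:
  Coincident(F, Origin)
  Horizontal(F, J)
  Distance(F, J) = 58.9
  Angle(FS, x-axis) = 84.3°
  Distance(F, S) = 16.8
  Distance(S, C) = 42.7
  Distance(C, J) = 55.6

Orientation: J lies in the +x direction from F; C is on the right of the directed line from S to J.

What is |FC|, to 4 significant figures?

26.97

F is at the origin; FJ is horizontal with |FJ| = 58.9 and J in +x, so J = (58.9, 0). FS runs at 84.3° with |FS| = 16.8, so S = (1.669, 16.72). C is determined by |SC| = 42.7 and |CJ| = 55.6 together: it lies at the intersection of circle(S, 42.7) and circle(J, 55.6). With |SJ| = 59.62, the foot of the radical line on SJ is 19.18 from S and the perpendicular offset is √(42.7² − 19.18²) = 38.15. Taking the right-of-SJ solution: C = (9.380, -25.28).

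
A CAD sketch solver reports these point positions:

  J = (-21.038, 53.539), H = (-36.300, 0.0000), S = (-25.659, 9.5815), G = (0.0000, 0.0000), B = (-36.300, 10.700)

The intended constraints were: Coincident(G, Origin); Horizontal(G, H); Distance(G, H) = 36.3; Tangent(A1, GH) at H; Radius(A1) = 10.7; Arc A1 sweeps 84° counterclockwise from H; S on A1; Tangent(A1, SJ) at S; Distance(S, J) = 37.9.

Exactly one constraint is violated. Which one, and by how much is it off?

Distance(S, J) = 37.9 — off by 6.30.

G = (0.00, 0.00) ✓; G.y = 0.00, H.y = 0.00 ✓; |GH| = 36.30 ✓; ∠(BH, HG) = 90.00° ✓; |BH| = 10.70 ✓; bearing(B→S) − bearing(B→H) = 84.00° ✓; |BS| = 10.70 ✓; ∠(BS, SJ) = 90.00° ✓; |SJ| = 44.20 ✗.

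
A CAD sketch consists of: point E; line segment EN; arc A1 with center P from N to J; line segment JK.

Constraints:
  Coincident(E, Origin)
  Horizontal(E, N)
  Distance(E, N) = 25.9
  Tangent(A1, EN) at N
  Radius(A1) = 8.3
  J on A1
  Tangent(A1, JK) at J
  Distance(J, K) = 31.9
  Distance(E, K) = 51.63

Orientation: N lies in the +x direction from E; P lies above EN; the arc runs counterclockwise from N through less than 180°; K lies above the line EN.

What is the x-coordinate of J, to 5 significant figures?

34.175

E is at the origin; E and N share the same y with |EN| = 25.9 and N on the +x side, so N = (25.900, 0.0000). The tangent condition forces PN to be normal to EN, so P = N + (0, 8.3) = (25.900, 8.3000). Since PJ ⟂ JK (tangency), |PK| = √(8.3² + 31.9²) = 32.962 regardless of where J sits on A1. So K lies on both circle(E, 51.63) and circle(P, 32.962); the above-EN intersection is K = (31.708, 40.746). J is the foot of the tangent from K: J = (34.175, 8.9420).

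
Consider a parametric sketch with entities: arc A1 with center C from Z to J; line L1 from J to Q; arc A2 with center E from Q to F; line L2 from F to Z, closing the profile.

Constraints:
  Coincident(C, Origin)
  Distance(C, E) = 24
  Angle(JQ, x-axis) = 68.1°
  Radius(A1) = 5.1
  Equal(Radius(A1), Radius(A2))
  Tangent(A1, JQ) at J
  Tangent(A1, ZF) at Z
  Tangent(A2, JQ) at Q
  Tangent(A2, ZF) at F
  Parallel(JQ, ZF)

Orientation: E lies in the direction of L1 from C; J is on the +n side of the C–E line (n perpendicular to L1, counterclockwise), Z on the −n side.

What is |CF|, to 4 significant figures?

24.54

Tangency of A1 to both parallel lines with radius 5.1 puts J and Z at C ± 5.1·n: J = (-4.732, 1.902), Z = (4.732, -1.902). Equal radii place Q and F the same way about E: Q = E + 5.1·n = (4.220, 24.17), F = E − 5.1·n = (13.68, 20.37). Then |CF| = |F − C| = 24.54.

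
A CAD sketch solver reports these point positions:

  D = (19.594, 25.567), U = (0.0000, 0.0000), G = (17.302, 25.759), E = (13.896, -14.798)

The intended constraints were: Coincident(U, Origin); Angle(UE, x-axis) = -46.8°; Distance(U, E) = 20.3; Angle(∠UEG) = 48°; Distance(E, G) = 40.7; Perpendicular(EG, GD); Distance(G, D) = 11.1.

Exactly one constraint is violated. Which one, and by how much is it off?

Distance(G, D) = 11.1 — off by 8.80.

U = (0.00, 0.00) ✓; UE at -46.80° ✓; |UE| = 20.30 ✓; ∠UEG = 48.00° ✓; |EG| = 40.70 ✓; ∠(EG, GD) = 89.99° ✓; |GD| = 2.300 ✗.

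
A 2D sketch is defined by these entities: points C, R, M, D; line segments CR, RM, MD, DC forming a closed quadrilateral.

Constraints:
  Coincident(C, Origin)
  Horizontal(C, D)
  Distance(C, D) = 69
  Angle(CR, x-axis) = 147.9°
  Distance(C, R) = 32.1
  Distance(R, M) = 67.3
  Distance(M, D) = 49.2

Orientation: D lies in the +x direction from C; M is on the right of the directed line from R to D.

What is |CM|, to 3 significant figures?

35.5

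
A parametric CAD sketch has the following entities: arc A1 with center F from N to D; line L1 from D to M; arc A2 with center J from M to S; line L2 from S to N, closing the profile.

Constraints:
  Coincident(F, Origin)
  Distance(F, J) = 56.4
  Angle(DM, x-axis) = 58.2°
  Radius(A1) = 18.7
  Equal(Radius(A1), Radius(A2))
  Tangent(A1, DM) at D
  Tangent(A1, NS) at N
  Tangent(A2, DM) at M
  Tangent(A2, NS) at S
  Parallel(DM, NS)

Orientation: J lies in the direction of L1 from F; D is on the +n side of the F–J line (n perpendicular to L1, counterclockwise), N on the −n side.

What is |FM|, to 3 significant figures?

59.4

Tangency of A1 to both parallel lines with radius 18.7 puts D and N at F ± 18.7·n: D = (-15.9, 9.85), N = (15.9, -9.85). Equal radii place M and S the same way about J: M = J + 18.7·n = (13.8, 57.8), S = J − 18.7·n = (45.6, 38.1). Then |FM| = |M − F| = 59.4.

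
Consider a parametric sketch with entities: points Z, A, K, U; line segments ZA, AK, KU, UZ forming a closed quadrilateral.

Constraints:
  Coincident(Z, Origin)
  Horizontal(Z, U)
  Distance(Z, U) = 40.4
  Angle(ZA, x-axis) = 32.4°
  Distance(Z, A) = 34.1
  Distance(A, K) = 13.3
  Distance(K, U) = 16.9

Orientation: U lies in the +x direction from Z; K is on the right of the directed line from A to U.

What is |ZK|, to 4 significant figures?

25.14

Z is at the origin; Z and U share the same y with |ZU| = 40.4 and U in +x, so U = (40.4, 0). ZA runs at 32.4° with |ZA| = 34.1, so A = (28.79, 18.27). K is determined by |AK| = 13.3 and |KU| = 16.9 together: it lies at the intersection of circle(A, 13.3) and circle(U, 16.9). With |AU| = 21.65, the foot of the radical line on AU is 8.313 from A and the perpendicular offset is √(13.3² − 8.313²) = 10.38. Taking the right-of-AU solution: K = (24.49, 5.688).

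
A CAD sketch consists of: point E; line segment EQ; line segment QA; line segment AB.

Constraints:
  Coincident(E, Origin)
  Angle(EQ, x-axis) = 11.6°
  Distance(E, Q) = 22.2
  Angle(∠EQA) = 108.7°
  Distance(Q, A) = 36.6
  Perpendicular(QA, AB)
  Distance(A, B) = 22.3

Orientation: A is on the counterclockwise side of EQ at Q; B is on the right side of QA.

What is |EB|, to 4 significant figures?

61.55

E is at the origin; EQ runs at 11.6° with length 22.2, so Q = 22.2·(cos 11.6°, sin 11.6°) = (21.75, 4.464). ∠EQA = 108.7°, so QA runs at 11.6° + (180° − 108.7°) = 82.90° from the x-axis; with |QA| = 36.6, A = Q + 36.6·(cos 82.90°, sin 82.90°) = (26.27, 40.78). QA ⟂ AB; with |AB| = 22.3 on the right of QA, B = A + 22.3·(0.9923, -0.1236) = (48.40, 38.03). Then |EB| = |B − E| = 61.55.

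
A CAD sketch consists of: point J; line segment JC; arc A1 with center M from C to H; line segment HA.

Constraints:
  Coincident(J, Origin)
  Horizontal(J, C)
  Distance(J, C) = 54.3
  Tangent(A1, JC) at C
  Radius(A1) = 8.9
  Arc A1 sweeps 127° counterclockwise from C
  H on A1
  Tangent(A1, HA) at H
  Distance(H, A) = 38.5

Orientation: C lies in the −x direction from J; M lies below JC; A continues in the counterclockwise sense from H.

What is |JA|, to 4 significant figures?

59.05

J is at the origin; JC is horizontal with |JC| = 54.3 and C on the −x side, so C = (-54.30, 0.000). Since A1 is tangent to JC there, MC ⟂ JC, so M = C + (0, -8.9) = (-54.30, -8.900). On A1, C sits at bearing 90° from M; a 127° counterclockwise sweep puts H at bearing 217°, so H = M + 8.9·(cos 217°, sin 217°) = (-61.41, -14.26). Since A1 is tangent to HA there, MH ⟂ HA, so HA runs along (−sin 217°, cos 217°); with |HA| = 38.5, A = (-38.24, -45.00). Then |JA| = |A − J| = 59.05.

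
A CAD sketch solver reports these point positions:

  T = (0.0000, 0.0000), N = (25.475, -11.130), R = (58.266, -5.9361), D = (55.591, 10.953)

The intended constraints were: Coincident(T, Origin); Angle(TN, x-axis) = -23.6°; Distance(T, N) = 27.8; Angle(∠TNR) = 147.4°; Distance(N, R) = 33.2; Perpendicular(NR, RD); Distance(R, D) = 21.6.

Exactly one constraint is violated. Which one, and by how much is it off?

Distance(R, D) = 21.6 — off by 4.50.

T = (0.00, 0.00) ✓; TN at -23.60° ✓; |TN| = 27.80 ✓; ∠TNR = 147.4° ✓; |NR| = 33.20 ✓; ∠(NR, RD) = 90.00° ✓; |RD| = 17.10 ✗.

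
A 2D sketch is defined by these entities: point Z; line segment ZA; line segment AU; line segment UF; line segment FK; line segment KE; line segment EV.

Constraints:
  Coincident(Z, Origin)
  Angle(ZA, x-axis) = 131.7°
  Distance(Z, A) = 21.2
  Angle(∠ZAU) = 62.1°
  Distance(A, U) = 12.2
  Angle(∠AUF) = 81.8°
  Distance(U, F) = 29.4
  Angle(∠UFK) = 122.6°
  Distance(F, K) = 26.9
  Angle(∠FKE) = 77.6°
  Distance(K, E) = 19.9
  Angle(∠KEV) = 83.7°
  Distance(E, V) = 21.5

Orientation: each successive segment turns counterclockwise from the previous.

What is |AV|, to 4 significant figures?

18.63

Z is at the origin; ZA runs at 131.7° with length 21.2, so A = (-14.10, 15.83). ∠ZAU = 62.1° gives AU at -110.4° from the x-axis; with |AU| = 12.2, U = (-18.36, 4.394). ∠AUF = 81.8° gives UF at -12.20° from the x-axis; with |UF| = 29.4, F = (10.38, -1.819). ∠UFK = 122.6° gives FK at 45.20° from the x-axis; with |FK| = 26.9, K = (29.34, 17.27). ∠FKE = 77.6° gives KE at 147.6° from the x-axis; with |KE| = 19.9, E = (12.53, 27.93). ∠KEV = 83.7° gives EV at -116.1° from the x-axis; with |EV| = 21.5, V = (3.074, 8.624). Then |AV| = |V − A| = 18.63.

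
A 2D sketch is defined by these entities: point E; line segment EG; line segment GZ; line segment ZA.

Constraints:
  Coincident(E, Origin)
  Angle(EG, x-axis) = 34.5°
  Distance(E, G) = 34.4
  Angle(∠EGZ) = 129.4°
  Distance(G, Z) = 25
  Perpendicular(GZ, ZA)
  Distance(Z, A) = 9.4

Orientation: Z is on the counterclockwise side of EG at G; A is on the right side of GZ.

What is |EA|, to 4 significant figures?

59.06

E is at the origin; EG runs at 34.5° with length 34.4, so G = 34.4·(cos 34.5°, sin 34.5°) = (28.35, 19.48). ∠EGZ = 129.4°, so GZ runs at 34.5° + (180° − 129.4°) = 85.10° from the x-axis; with |GZ| = 25.0, Z = G + 25.0·(cos 85.10°, sin 85.10°) = (30.49, 44.39). GZ ⟂ ZA; with |ZA| = 9.4 on the right of GZ, A = Z + 9.4·(0.9963, -0.08542) = (39.85, 43.59). Then |EA| = |A − E| = 59.06.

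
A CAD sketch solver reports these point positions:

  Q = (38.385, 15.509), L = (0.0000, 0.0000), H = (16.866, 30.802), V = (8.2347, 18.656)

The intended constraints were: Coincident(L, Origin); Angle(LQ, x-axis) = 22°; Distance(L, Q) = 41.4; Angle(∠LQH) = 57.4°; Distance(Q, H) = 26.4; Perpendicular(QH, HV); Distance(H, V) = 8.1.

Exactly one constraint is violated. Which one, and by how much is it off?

Distance(H, V) = 8.1 — off by 6.80.

L = (0.00, 0.00) ✓; LQ at 22.00° ✓; |LQ| = 41.40 ✓; ∠LQH = 57.40° ✓; |QH| = 26.40 ✓; ∠(QH, HV) = 90.00° ✓; |HV| = 14.90 ✗.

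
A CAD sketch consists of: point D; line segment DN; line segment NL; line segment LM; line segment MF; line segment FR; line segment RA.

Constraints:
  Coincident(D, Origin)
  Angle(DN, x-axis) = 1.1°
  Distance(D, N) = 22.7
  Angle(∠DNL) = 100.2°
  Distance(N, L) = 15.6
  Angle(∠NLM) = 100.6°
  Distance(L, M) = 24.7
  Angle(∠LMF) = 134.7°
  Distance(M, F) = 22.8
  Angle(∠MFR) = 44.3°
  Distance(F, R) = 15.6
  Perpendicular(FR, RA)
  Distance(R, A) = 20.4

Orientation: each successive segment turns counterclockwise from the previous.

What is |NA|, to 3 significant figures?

34.6

∠MFR = 44.3° gives FR at -18.7° from the x-axis; with |FR| = 15.6, R = (-3.88, 9.31). FR is perpendicular to RA, so RA runs at 71.3°; with |RA| = 20.4, A = (2.66, 28.6). Then |NA| = |A − N| = 34.6.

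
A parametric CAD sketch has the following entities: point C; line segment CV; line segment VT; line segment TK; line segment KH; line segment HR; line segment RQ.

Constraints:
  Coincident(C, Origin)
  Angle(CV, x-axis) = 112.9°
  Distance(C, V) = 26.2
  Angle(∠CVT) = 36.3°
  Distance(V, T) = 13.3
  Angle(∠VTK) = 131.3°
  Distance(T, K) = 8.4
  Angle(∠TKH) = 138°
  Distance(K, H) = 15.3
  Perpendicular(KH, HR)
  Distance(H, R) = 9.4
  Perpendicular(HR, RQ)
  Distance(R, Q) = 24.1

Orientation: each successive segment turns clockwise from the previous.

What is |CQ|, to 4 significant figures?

21.49

C is at the origin; CV runs at 112.9° with length 26.2, so V = (-10.20, 24.14). ∠CVT = 36.3° gives VT at -30.80° from the x-axis; with |VT| = 13.3, T = (1.229, 17.32). ∠VTK = 131.3° gives TK at -79.50° from the x-axis; with |TK| = 8.4, K = (2.760, 9.066). ∠TKH = 138.0° gives KH at -121.5° from the x-axis; with |KH| = 15.3, H = (-5.234, -3.980). KH ⟂ HR, so HR runs at 148.5°; with |HR| = 9.4, R = (-13.25, 0.9316). The perpendicularity gives RQ at right angles to HR, so RQ runs at 58.50°; with |RQ| = 24.1, Q = (-0.6569, 21.48). Then |CQ| = |Q − C| = 21.49.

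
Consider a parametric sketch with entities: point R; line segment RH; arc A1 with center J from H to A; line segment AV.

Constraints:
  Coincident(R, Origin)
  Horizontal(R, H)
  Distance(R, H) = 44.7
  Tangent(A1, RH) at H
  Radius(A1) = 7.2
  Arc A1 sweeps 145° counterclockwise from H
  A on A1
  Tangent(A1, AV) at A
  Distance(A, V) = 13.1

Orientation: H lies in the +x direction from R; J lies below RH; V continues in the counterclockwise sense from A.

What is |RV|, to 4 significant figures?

55.29

On A1, H sits at bearing 90° from J; a 145° counterclockwise sweep puts A at bearing 235°, so A = J + 7.2·(cos 235°, sin 235°) = (40.57, -13.10). A1 meets AV tangentially, so JA is at right angles to AV, so AV runs along (−sin 235°, cos 235°); with |AV| = 13.1, V = (51.30, -20.61). Then |RV| = |V − R| = 55.29.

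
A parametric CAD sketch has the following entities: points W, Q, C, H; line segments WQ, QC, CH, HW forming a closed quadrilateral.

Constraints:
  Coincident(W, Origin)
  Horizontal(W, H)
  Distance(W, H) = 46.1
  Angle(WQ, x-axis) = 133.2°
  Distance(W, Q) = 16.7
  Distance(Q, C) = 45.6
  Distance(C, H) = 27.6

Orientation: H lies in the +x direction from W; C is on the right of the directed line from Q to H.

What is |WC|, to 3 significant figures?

29.1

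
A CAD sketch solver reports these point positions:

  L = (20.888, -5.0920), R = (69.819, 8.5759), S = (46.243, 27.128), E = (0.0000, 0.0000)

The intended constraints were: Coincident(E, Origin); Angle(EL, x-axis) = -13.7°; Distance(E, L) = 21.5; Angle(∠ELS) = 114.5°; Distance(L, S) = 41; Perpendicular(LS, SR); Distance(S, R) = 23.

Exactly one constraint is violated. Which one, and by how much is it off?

Distance(S, R) = 23 — off by 7.00.

E = (0.00, 0.00) ✓; EL at -13.70° ✓; |EL| = 21.50 ✓; ∠ELS = 114.5° ✓; |LS| = 41.00 ✓; ∠(LS, SR) = 90.00° ✓; |SR| = 30.00 ✗.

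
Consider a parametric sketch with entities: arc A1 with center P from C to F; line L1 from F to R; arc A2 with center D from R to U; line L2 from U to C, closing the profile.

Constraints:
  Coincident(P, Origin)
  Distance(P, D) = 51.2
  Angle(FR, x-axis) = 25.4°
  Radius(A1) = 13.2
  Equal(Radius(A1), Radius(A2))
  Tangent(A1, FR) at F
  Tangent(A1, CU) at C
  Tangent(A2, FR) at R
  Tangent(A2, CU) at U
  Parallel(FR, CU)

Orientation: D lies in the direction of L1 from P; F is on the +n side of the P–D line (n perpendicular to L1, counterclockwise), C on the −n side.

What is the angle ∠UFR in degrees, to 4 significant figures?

27.28°

The slot axis is L1's direction at 25.4°, so u = (cos 25.4°, sin 25.4°) = (0.9033, 0.4289) and n = (−sin 25.4°, cos 25.4°) = (-0.4289, 0.9033). P is at the origin and D lies 51.2 along u from P, so D = 51.2·u = (46.25, 21.96). Tangency of A1 to both parallel lines with radius 13.2 puts F and C at P ± 13.2·n: F = (-5.662, 11.92), C = (5.662, -11.92). Equal radii place R and U the same way about D: R = D + 13.2·n = (40.59, 33.89), U = D − 13.2·n = (51.91, 10.04). Then cos ∠UFR = FU·FR / (|FU||FR|), giving 27.28°.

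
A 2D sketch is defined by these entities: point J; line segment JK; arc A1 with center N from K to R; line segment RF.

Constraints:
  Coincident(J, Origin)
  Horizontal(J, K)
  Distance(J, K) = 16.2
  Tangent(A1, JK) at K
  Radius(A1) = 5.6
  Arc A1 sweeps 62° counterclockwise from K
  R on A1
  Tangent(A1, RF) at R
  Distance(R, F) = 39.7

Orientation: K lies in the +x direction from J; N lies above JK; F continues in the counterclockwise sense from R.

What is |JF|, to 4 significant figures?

55.03

On A1, K sits at bearing -90° from N; a 62° counterclockwise sweep puts R at bearing -28°, so R = N + 5.6·(cos -28°, sin -28°) = (21.14, 2.971). Since A1 is tangent to RF there, NR ⟂ RF, so RF runs along (−sin -28°, cos -28°); with |RF| = 39.7, F = (39.78, 38.02). Then |JF| = |F − J| = 55.03.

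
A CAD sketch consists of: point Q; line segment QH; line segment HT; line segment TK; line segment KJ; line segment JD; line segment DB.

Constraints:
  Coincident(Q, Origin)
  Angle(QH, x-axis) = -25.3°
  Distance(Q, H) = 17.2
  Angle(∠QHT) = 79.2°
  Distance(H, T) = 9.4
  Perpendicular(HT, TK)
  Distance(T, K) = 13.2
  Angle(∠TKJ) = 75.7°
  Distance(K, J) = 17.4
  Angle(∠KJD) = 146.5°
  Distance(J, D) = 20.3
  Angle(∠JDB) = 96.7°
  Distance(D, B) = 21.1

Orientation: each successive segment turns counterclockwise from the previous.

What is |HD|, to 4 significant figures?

21.97

∠TKJ = 75.7° gives KJ at -90.20° from the x-axis; with |KJ| = 17.4, J = (5.064, -12.34). ∠KJD = 146.5° gives JD at -56.70° from the x-axis; with |JD| = 20.3, D = (16.21, -29.31). Then |HD| = |D − H| = 21.97.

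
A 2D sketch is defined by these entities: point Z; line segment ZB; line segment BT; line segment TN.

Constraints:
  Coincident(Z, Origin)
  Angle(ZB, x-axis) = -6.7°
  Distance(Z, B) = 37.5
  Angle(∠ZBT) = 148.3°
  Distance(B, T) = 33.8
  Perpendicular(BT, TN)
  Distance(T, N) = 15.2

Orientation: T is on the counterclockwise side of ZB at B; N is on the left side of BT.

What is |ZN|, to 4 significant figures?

65.86

Z is at the origin; ZB runs at -6.7° with length 37.5, so B = 37.5·(cos -6.7°, sin -6.7°) = (37.24, -4.375). ∠ZBT = 148.3°, so BT runs at -6.7° + (180° − 148.3°) = 25.00° from the x-axis; with |BT| = 33.8, T = B + 33.8·(cos 25.00°, sin 25.00°) = (67.88, 9.909). BT is perpendicular to TN; with |TN| = 15.2 on the left of BT, N = T + 15.2·(-0.4226, 0.9063) = (61.45, 23.69). Then |ZN| = |N − Z| = 65.86.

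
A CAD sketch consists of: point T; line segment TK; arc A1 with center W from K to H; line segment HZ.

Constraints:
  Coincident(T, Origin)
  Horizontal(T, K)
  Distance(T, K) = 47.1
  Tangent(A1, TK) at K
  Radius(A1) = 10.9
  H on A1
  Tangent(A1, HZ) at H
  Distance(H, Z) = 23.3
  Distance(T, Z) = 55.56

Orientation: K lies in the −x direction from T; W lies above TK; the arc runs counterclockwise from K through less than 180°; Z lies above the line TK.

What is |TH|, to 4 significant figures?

38.96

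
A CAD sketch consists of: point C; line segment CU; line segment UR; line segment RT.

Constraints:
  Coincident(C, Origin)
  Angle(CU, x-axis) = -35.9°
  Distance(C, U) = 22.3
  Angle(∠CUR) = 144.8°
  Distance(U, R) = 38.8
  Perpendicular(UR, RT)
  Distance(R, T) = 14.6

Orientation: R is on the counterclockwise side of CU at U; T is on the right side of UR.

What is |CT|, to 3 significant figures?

63.3

∠CUR = 144.8°, so UR runs at -35.9° + (180° − 144.8°) = -0.700° from the x-axis; with |UR| = 38.8, R = U + 38.8·(cos -0.700°, sin -0.700°) = (56.9, -13.6). UR ⟂ RT; with |RT| = 14.6 on the right of UR, T = R + 14.6·(-0.0122, -1.00) = (56.7, -28.1). Then |CT| = |T − C| = 63.3.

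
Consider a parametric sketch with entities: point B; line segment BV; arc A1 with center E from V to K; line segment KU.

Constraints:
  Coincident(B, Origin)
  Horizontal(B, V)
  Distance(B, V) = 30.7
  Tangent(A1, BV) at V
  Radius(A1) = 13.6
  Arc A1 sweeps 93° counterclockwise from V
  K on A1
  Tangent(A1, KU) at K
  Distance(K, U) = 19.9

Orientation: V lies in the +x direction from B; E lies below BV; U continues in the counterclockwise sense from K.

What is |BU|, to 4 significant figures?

38.71

On A1, V sits at bearing 90° from E; a 93° counterclockwise sweep puts K at bearing 183°, so K = E + 13.6·(cos 183°, sin 183°) = (17.12, -14.31). Since A1 is tangent to KU there, EK ⟂ KU, so KU runs along (−sin 183°, cos 183°); with |KU| = 19.9, U = (18.16, -34.18). Then |BU| = |U − B| = 38.71.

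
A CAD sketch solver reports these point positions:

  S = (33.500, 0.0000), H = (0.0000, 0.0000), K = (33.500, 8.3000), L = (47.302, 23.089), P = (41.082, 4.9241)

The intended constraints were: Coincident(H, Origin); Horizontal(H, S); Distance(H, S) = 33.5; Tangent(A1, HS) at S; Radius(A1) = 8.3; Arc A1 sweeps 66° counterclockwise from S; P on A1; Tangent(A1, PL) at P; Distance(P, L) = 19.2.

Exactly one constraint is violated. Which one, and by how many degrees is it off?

Tangent(A1, PL) at P — off by 5.10°.

H = (0.00, 0.00) ✓; H.y = 0.00, S.y = 0.00 ✓; |HS| = 33.50 ✓; ∠(KS, SH) = 90.00° ✓; |KS| = 8.300 ✓; bearing(K→P) − bearing(K→S) = 66.00° ✓; |KP| = 8.300 ✓; ∠(KP, PL) = 84.90° ✗; |PL| = 19.20 ✓.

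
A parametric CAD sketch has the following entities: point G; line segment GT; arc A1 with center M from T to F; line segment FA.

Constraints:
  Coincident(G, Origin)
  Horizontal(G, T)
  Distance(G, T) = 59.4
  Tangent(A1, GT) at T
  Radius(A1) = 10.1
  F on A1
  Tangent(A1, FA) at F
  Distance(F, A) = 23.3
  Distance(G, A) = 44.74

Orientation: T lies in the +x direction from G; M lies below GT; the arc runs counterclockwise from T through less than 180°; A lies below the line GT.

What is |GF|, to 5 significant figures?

51.238

Checks: ∠(MT, TG) = 90.00° ✓; |MT| = 10.10 ✓; |MF| = 10.10 ✓; ∠(MF, FA) = 90.00° ✓; |FA| = 23.30 ✓; |GA| = 44.74 ✓.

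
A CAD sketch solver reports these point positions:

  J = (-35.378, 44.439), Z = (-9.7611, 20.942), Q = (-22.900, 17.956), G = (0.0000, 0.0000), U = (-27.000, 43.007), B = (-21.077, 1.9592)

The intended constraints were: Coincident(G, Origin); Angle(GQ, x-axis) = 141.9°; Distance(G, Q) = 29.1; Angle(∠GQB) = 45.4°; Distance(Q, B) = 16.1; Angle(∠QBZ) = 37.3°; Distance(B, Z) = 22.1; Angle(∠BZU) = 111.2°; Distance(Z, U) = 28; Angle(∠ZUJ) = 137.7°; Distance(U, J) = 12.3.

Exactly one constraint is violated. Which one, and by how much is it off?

Distance(U, J) = 12.3 — off by 3.80.

G = (0.00, 0.00) ✓; GQ at 141.9° ✓; |GQ| = 29.10 ✓; ∠GQB = 45.40° ✓; |QB| = 16.10 ✓; ∠QBZ = 37.30° ✓; |BZ| = 22.10 ✓; ∠BZU = 111.2° ✓; |ZU| = 28.00 ✓; ∠ZUJ = 137.7° ✓; |UJ| = 8.500 ✗.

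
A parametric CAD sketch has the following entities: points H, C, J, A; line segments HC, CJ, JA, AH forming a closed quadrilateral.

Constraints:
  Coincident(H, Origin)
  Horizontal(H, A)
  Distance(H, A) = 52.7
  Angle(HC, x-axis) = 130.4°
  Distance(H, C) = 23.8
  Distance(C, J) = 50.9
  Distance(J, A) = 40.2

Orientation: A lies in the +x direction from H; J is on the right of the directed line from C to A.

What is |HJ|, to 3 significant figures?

27.1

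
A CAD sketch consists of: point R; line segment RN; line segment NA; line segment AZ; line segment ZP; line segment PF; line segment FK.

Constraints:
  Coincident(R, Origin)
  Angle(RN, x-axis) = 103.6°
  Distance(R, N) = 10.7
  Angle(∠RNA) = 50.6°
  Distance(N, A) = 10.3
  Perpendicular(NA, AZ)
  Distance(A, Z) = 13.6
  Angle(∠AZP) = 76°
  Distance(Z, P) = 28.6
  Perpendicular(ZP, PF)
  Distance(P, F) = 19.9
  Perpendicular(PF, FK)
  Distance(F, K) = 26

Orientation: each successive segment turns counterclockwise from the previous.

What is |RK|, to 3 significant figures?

15.7

ZP ⟂ PF, so PF runs at 157°; with |PF| = 19.9, F = (-5.00, 28.1). PF is perpendicular to FK, so FK runs at -113°; with |FK| = 26.0, K = (-15.2, 4.16). Then |RK| = |K − R| = 15.7.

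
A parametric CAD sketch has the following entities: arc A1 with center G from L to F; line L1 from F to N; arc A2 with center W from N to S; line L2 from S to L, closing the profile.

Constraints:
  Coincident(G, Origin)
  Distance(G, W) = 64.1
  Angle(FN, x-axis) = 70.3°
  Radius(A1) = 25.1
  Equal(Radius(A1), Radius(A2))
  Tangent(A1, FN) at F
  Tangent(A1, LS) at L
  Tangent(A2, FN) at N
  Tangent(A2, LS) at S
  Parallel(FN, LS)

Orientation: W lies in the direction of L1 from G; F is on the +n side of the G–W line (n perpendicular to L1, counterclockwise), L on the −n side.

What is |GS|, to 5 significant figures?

68.839

Tangency of A1 to both parallel lines with radius 25.1 puts F and L at G ± 25.1·n: F = (-23.631, 8.4611), L = (23.631, -8.4611). Equal radii place N and S the same way about W: N = W + 25.1·n = (-2.0231, 68.809), S = W − 25.1·n = (45.239, 51.887). Then |GS| = |S − G| = 68.839.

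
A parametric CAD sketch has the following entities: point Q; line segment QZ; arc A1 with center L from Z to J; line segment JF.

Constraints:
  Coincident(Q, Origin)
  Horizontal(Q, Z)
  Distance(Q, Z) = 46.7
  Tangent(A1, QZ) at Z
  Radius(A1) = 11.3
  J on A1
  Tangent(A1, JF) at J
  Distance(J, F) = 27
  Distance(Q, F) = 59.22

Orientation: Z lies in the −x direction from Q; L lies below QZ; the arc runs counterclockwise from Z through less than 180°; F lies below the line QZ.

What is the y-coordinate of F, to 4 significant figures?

-40.37

Checks: |LJ| = 11.30 ✓; ∠(LJ, JF) = 90.00° ✓; |JF| = 27.00 ✓; |QF| = 59.22 ✓.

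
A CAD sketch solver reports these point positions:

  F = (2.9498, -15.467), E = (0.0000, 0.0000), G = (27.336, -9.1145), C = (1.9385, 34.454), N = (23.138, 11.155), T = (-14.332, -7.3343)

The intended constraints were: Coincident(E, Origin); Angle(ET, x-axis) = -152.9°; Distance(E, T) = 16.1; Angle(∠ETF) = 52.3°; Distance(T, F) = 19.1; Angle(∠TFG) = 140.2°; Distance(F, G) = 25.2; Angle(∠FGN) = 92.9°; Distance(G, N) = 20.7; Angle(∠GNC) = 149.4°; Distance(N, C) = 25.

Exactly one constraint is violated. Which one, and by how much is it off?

Distance(N, C) = 25 — off by 6.50.

E = (0.00, 0.00) ✓; ET at -152.9° ✓; |ET| = 16.10 ✓; ∠ETF = 52.30° ✓; |TF| = 19.10 ✓; ∠TFG = 140.2° ✓; |FG| = 25.20 ✓; ∠FGN = 92.90° ✓; |GN| = 20.70 ✓; ∠GNC = 149.4° ✓; |NC| = 31.50 ✗.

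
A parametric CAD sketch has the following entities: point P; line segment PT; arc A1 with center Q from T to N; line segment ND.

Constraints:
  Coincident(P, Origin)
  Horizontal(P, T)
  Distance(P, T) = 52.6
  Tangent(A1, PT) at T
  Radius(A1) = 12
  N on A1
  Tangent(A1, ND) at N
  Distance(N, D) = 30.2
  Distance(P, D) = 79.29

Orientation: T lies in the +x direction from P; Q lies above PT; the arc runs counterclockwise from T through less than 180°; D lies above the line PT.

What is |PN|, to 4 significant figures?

65.37

Checks: |PT| = 52.60 ✓; |QN| = 12.00 ✓; ∠(QN, ND) = 90.00° ✓; |ND| = 30.20 ✓; |PD| = 79.29 ✓.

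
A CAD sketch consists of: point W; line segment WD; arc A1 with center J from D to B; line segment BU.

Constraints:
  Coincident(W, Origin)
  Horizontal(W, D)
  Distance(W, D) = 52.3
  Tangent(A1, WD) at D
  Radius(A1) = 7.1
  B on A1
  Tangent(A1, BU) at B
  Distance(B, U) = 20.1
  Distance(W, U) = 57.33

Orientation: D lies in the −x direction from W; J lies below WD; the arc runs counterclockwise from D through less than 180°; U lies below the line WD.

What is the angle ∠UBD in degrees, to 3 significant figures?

122°

W is at the origin; WD is horizontal with |WD| = 52.3 and D on the −x side, so D = (-52.3, 0.00). Since A1 is tangent to WD there, JD ⟂ WD, so J = D + (0, -7.1) = (-52.3, -7.10). Since JB ⟂ BU (tangency), |JU| = √(7.1² + 20.1²) = 21.3 regardless of where B sits on A1. So U lies on both circle(W, 57.33) and circle(J, 21.3); the below-WD intersection is U = (-49.9, -28.3). B is the foot of the tangent from U: B = (-58.7, -10.2).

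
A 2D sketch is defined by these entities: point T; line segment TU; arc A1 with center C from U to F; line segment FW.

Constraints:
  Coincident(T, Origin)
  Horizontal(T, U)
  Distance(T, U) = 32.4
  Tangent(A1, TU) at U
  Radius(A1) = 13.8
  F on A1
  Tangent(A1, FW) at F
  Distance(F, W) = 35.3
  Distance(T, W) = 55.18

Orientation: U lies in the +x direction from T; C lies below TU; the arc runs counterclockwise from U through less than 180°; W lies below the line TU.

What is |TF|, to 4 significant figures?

24.14

Checks: |CF| = 13.80 ✓; ∠(CF, FW) = 90.00° ✓; |FW| = 35.30 ✓; |TW| = 55.18 ✓.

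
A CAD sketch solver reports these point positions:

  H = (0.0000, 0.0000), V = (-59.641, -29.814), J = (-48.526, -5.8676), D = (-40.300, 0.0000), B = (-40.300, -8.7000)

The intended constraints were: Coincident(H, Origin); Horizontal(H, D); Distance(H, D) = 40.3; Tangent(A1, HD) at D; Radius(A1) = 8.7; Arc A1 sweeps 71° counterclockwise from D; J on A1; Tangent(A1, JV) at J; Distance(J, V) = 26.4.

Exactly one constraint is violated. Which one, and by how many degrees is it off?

Tangent(A1, JV) at J — off by 5.90°.

H = (0.00, 0.00) ✓; H.y = 0.00, D.y = 0.00 ✓; |HD| = 40.30 ✓; ∠(BD, DH) = 90.00° ✓; |BD| = 8.700 ✓; bearing(B→J) − bearing(B→D) = 71.00° ✓; |BJ| = 8.700 ✓; ∠(BJ, JV) = 95.90° ✗; |JV| = 26.40 ✓.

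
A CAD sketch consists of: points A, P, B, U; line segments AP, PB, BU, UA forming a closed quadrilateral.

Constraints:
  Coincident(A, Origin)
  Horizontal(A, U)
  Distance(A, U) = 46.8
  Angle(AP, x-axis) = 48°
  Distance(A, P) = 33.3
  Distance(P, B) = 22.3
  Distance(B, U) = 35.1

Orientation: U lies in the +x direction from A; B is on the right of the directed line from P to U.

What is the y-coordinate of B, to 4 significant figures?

4.934

A is at the origin; A and U share the same y with |AU| = 46.8 and U in +x, so U = (46.8, 0). AP runs at 48.0° with |AP| = 33.3, so P = (22.28, 24.75). B is determined by |PB| = 22.3 and |BU| = 35.1 together: it lies at the intersection of circle(P, 22.3) and circle(U, 35.1). With |PU| = 34.84, the foot of the radical line on PU is 6.872 from P and the perpendicular offset is √(22.3² − 6.872²) = 21.21. Taking the right-of-PU solution: B = (12.05, 4.934).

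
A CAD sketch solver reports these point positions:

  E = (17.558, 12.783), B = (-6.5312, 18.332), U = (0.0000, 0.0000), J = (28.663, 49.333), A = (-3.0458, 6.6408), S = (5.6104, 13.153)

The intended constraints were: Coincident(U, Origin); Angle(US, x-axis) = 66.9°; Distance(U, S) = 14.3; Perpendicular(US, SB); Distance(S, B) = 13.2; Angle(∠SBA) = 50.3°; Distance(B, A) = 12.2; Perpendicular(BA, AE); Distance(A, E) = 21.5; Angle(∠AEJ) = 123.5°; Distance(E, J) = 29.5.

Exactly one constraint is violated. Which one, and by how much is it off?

Distance(E, J) = 29.5 — off by 8.70.

U = (0.00, 0.00) ✓; US at 66.90° ✓; |US| = 14.30 ✓; ∠(US, SB) = 90.00° ✓; |SB| = 13.20 ✓; ∠SBA = 50.30° ✓; |BA| = 12.20 ✓; ∠(BA, AE) = 90.00° ✓; |AE| = 21.50 ✓; ∠AEJ = 123.5° ✓; |EJ| = 38.20 ✗.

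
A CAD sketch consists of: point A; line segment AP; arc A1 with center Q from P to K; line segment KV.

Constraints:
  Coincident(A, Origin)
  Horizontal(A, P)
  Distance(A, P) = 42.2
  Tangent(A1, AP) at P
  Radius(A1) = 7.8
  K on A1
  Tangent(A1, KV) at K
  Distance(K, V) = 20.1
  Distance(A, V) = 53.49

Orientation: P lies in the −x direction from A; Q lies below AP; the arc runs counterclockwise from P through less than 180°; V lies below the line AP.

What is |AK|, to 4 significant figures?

50.70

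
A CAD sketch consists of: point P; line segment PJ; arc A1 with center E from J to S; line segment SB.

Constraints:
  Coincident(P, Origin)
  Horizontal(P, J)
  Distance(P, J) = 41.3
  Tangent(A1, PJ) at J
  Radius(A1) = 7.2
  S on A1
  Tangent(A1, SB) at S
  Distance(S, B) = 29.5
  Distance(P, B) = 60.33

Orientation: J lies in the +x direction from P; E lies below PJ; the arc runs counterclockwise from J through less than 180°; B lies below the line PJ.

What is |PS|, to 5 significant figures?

36.334

P is at the origin; P and J share the same y with |PJ| = 41.3 and J on the +x side, so J = (41.300, 0.0000). The tangent condition forces EJ to be normal to PJ, so E = J + (0, -7.2) = (41.300, -7.2000). Since ES ⟂ SB (tangency), |EB| = √(7.2² + 29.5²) = 30.366 regardless of where S sits on A1. So B lies on both circle(P, 60.33) and circle(E, 30.366); the below-PJ intersection is B = (47.750, -36.873). S is the foot of the tangent from B: S = (34.828, -10.354).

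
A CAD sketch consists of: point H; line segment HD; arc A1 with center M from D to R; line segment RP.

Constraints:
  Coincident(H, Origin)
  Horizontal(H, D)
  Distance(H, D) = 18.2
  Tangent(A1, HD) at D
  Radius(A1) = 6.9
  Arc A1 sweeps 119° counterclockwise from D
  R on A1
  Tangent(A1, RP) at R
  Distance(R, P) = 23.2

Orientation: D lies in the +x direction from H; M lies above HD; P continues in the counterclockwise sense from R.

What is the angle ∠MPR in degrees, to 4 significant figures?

16.56°

H is at the origin; H and D share the same y with |HD| = 18.2 and D on the +x side, so D = (18.20, 0.000). A1 meets HD tangentially, so MD is at right angles to HD, so M = D + (0, 6.9) = (18.20, 6.900). On A1, D sits at bearing -90° from M; a 119° counterclockwise sweep puts R at bearing 29°, so R = M + 6.9·(cos 29°, sin 29°) = (24.23, 10.25). Since A1 is tangent to RP there, MR ⟂ RP, so RP runs along (−sin 29°, cos 29°); with |RP| = 23.2, P = (12.99, 30.54). Then cos ∠MPR = PM·PR / (|PM||PR|), giving 16.56°.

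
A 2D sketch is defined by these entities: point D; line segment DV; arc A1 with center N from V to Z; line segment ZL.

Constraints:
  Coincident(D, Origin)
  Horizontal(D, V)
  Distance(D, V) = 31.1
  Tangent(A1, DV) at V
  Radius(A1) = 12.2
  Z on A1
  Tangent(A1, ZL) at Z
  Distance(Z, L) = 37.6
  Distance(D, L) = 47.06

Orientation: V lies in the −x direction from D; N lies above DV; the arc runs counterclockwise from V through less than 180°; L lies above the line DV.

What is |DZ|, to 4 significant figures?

21.39

D is at the origin; D and V share the same y with |DV| = 31.1 and V on the −x side, so V = (-31.10, 0.000). Tangency of A1 to DV means the radius NV is perpendicular to DV, so N = V + (0, 12.2) = (-31.10, 12.20). Since NZ ⟂ ZL (tangency), |NL| = √(12.2² + 37.6²) = 39.53 regardless of where Z sits on A1. So L lies on both circle(D, 47.06) and circle(N, 39.53); the above-DV intersection is L = (-10.42, 45.89). Z is the foot of the tangent from L: Z = (-19.24, 9.339).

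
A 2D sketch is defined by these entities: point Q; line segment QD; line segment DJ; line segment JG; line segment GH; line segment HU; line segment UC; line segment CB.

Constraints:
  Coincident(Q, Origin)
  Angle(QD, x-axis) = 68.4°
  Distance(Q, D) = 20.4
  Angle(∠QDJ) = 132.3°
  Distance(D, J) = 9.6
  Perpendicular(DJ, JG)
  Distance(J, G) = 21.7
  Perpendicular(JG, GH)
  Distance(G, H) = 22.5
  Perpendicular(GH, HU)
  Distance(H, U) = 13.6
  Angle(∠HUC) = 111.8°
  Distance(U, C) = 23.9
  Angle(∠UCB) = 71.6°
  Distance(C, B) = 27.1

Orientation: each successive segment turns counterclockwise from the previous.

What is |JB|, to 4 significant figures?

26.31

∠HUC = 111.8° gives UC at 94.30° from the x-axis; with |UC| = 23.9, C = (4.119, 27.65). ∠UCB = 71.6° gives CB at -157.3° from the x-axis; with |CB| = 27.1, B = (-20.88, 17.19). Then |JB| = |B − J| = 26.31.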